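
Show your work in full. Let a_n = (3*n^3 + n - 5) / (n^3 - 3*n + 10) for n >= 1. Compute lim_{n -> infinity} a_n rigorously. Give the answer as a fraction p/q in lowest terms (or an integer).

Divide numerator and denominator by n^3, the highest power:
numerator / n^3 = 3 + n^(-2) - 5/n^3
denominator / n^3 = 1 - 3/n^2 + 10/n^3
As n -> infinity, all terms of the form c/n^k (k >= 1) tend to 0.
So numerator / n^3 -> 3 and denominator / n^3 -> 1.
Therefore lim a_n = 3.

3


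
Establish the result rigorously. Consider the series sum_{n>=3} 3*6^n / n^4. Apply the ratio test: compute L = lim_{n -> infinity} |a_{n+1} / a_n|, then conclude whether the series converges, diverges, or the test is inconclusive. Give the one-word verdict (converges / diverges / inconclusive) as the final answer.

Let a_n denote the general term. Form the ratio a_{n+1}/a_n and simplify:
a_{n+1}/a_n = 6*n^4/(n + 1)^4
Take the limit as n -> infinity: L = 6.
Since L = 6 > 1 (or L = infinity), the ratio test implies the series diverges.

diverges


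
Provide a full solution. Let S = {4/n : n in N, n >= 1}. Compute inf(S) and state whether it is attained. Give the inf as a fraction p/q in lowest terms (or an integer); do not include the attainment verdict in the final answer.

Analysis:
- Values: 4, 2, 4/3, 1, ... strictly decreasing.
- The maximum is 4 (n=1); sup = 4 (attained).
- The set is bounded below by 0; 4/n -> 0 so 0 is the greatest lower bound.
- 0 is not in the set, so inf = 0 is not attained.
Conclusion: inf(S) = 0, not attained in S.

0


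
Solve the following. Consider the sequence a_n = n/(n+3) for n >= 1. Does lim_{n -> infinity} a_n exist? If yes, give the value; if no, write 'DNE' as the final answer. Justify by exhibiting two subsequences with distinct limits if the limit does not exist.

Examine the behaviour of a_n along subsequences.
Even-n subsequence a_{2k} = (2k)/(2k+3) -> 1. Odd-n subsequence a_{2k+1} = (2k+1)/(2k+4) -> 1. Both tend to 1, which suggests the limit is 1; verify directly.
|a_n - 1| = |n - (n+3)| / (n+3) = 3/(n+3) < 3/n for every n >= 1.
Given epsilon > 0, choose a positive integer N > 3/epsilon. Then for all n >= N, |a_n - 1| < 3/n <= 3/N < epsilon.
So by the definition of the limit, lim a_n exists and equals 1.

1


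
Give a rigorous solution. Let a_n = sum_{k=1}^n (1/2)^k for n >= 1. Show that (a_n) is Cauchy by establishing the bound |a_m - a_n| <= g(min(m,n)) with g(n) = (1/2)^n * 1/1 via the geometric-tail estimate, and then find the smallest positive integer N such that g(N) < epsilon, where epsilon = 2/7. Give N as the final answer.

For m > n >= 1: |a_m - a_n| = sum_{k=n+1}^m (1/2)^k < sum_{k=n+1}^infinity (1/2)^k = (1/2)^(n+1) / (1 - 1/2) = (1/2)^n * (1/2) * (2/1) = (1/2)^n * 1/1.
So g(n) = (1/2)^n / 1. Since g(n) -> 0, (a_n) is Cauchy.
Now solve g(N) < 2/7: (1/2)^N / 1 < 2/7 <=> 2^N > 1 / (1 * 2/7) = 7/2.
Check powers of 2: 2^1 = 2 <= 7/2, 2^2 = 4 > 7/2.
So the smallest such N is 2. Check: g(2) = 1/(1 * 4) = 1/4 < 2/7.

2


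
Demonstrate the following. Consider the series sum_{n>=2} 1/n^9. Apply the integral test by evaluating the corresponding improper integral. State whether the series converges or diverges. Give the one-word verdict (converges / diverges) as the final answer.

Let f(x) = x^(-9). Then f is positive, continuous, and decreasing on [2, infinity), so the integral test applies.
Compute the improper integral int_{2}^infinity f(x) dx:
  antiderivative F(x) = -1/(8*x^8).
  As x -> infinity, F(x) -> 0 (since p = 9 > 1).
  So int = F(infinity) - F(2) = 0 - (-1/2048) = 1/2048.
  Finite, so by the integral test, the series converges.

converges


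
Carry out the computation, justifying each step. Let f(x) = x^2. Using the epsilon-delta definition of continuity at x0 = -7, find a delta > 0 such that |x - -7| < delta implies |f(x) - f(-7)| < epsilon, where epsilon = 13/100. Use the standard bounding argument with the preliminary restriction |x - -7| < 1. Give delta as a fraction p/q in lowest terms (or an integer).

Factor: |x^2 - (-7)^2| = |x - -7| * |x + -7|.
Impose |x - -7| < 1 first. Then |x + -7| = |(x - -7) + 2*(-7)| <= |x - -7| + 2*|-7| < 1 + 14 = 15.
So |x^2 - (-7)^2| < delta * 15.
We need delta * 15 <= 13/100, i.e. delta <= 13/100/15 = 13/1500.
Since 13/1500 < 1, this is tighter than 1; take delta = 13/1500.
So delta = 13/1500 works.

13/1500


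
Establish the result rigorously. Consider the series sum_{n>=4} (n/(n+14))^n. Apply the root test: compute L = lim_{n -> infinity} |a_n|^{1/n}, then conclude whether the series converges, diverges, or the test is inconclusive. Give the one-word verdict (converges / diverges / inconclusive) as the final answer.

Let a_n denote the general term. Form |a_n|^(1/n) and simplify:
|a_n|^(1/n) = n/(n + 14)
Take the limit as n -> infinity: L = 1.
Since L = 1, the root test is inconclusive. (In fact a_n = (n/(n+14))^n -> e^(-14) != 0, so the nth-term test shows divergence; but the root test itself gives no conclusion.)

inconclusive


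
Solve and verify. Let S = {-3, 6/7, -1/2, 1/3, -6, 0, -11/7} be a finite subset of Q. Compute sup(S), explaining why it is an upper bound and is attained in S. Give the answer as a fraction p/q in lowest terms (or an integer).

S is finite, so sup(S) = max(S).
Sorted decreasing:
6/7, 1/3, 0, -1/2, -11/7, -3, -6
The extremum is 6/7.
For every x in S, x <= 6/7. And 6/7 is in S, so it is attained.
Therefore sup(S) = 6/7.

6/7


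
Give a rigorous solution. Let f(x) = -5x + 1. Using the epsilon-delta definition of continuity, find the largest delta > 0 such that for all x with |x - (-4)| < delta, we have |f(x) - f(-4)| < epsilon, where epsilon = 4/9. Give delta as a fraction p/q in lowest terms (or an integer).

We compute f(-4) = -5*(-4) + 1 = 21.
|f(x) - f(-4)| = |-5x + 1 - (21)| = |-5(x - (-4))| = 5|x - (-4)|.
We need 5|x - (-4)| < 4/9, i.e. |x - (-4)| < 4/9 / 5 = 4/45.
So any delta <= 4/45 works. Conversely, if delta > 4/45, then x = -4 + 4/45 satisfies |x - (-4)| = 4/45 < delta but |f(x) - f(-4)| = 5 * 4/45 = 4/9, which is not < 4/9; so no larger delta works.
Hence the largest such delta is 4/45.

4/45


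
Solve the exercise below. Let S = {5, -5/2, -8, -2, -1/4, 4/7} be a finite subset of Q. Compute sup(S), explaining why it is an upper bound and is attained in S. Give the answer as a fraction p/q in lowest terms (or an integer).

S is finite, so sup(S) = max(S).
Sorted decreasing:
5, 4/7, -1/4, -2, -5/2, -8
The extremum is 5.
For every x in S, x <= 5. And 5 is in S, so it is attained.
Therefore sup(S) = 5.

5


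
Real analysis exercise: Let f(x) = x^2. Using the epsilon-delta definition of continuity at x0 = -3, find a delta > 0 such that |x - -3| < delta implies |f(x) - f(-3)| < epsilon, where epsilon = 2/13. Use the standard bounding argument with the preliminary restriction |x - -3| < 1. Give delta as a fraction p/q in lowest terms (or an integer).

Factor: |x^2 - (-3)^2| = |x - -3| * |x + -3|.
Impose |x - -3| < 1 first. Then |x + -3| = |(x - -3) + 2*(-3)| <= |x - -3| + 2*|-3| < 1 + 6 = 7.
So |x^2 - (-3)^2| < delta * 7.
We need delta * 7 <= 2/13, i.e. delta <= 2/13/7 = 2/91.
Since 2/91 < 1, this is tighter than 1; take delta = 2/91.
So delta = 2/91 works.

2/91


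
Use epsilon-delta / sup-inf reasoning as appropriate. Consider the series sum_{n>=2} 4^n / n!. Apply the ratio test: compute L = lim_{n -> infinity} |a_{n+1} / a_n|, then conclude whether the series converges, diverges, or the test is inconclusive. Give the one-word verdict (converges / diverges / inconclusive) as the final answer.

Let a_n denote the general term. Form the ratio a_{n+1}/a_n and simplify:
a_{n+1}/a_n = 4/(n + 1)
Take the limit as n -> infinity: L = 0.
Since L = 0 < 1, the ratio test implies the series converges.

converges


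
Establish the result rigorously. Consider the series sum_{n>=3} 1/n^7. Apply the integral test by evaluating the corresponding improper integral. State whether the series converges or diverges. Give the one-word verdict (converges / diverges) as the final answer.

Let f(x) = x^(-7). Then f is positive, continuous, and decreasing on [3, infinity), so the integral test applies.
Compute the improper integral int_{3}^infinity f(x) dx:
  antiderivative F(x) = -1/(6*x^6).
  As x -> infinity, F(x) -> 0 (since p = 7 > 1).
  So int = F(infinity) - F(3) = 0 - (-1/4374) = 1/4374.
  Finite, so by the integral test, the series converges.

converges


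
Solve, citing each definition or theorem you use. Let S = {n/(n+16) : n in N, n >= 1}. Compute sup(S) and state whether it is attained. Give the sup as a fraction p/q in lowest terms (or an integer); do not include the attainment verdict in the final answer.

Analysis:
- Values: 1/17, 1/9, 3/19, 1/5, ... strictly increasing.
- Minimum is 1/17 (n=1); inf = 1/17 (attained).
- n/(n+16) = 1 - 16/(n+16) -> 1 from below as n -> infinity, and never equals 1.
- So sup = 1 (not attained).
Conclusion: sup(S) = 1, not attained in S.

1


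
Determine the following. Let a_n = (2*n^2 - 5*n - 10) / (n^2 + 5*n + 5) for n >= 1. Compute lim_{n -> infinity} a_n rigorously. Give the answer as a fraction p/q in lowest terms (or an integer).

Divide numerator and denominator by n^2, the highest power:
numerator / n^2 = 2 - 5/n - 10/n^2
denominator / n^2 = 1 + 5/n + 5/n^2
As n -> infinity, all terms of the form c/n^k (k >= 1) tend to 0.
So numerator / n^2 -> 2 and denominator / n^2 -> 1.
Therefore lim a_n = 2.

2


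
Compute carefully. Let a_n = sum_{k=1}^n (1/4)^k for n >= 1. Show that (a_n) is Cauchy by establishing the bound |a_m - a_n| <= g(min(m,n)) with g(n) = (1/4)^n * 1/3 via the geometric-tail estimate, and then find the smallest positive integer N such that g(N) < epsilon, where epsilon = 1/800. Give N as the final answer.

For m > n >= 1: |a_m - a_n| = sum_{k=n+1}^m (1/4)^k < sum_{k=n+1}^infinity (1/4)^k = (1/4)^(n+1) / (1 - 1/4) = (1/4)^n * (1/4) * (4/3) = (1/4)^n * 1/3.
So g(n) = (1/4)^n / 3. Since g(n) -> 0, (a_n) is Cauchy.
Now solve g(N) < 1/800: (1/4)^N / 3 < 1/800 <=> 4^N > 1 / (3 * 1/800) = 800/3.
Check powers of 4: 4^4 = 256 <= 800/3, 4^5 = 1024 > 800/3.
So the smallest such N is 5. Check: g(5) = 1/(3 * 1024) = 1/3072 < 1/800.

5


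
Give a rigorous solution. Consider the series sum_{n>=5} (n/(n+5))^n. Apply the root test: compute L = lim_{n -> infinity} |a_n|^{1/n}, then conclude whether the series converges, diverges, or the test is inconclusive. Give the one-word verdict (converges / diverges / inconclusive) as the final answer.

Let a_n denote the general term. Form |a_n|^(1/n) and simplify:
|a_n|^(1/n) = n/(n + 5)
Take the limit as n -> infinity: L = 1.
Since L = 1, the root test is inconclusive. (In fact a_n = (n/(n+5))^n -> e^(-5) != 0, so the nth-term test shows divergence; but the root test itself gives no conclusion.)

inconclusive


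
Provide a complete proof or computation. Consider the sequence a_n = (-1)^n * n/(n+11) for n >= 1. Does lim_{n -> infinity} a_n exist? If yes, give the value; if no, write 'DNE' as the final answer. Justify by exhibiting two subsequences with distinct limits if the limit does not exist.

Examine the behaviour of a_n along subsequences.
a_{2k} = 2k/(2k+11) -> 1. a_{2k+1} = -(2k+1)/(2k+12) -> -1.
Since these two subsequential limits are 1 and -1, distinct, the full sequence cannot converge (a convergent sequence has all subsequences tending to the same limit). So lim a_n does not exist.

DNE


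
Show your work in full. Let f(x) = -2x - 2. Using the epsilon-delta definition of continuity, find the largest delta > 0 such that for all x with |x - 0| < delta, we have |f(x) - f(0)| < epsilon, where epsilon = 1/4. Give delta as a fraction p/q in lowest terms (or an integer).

We compute f(0) = -2*(0) - 2 = -2.
|f(x) - f(0)| = |-2x - 2 - (-2)| = |-2(x - 0)| = 2|x - 0|.
We need 2|x - 0| < 1/4, i.e. |x - 0| < 1/4 / 2 = 1/8.
So any delta <= 1/8 works. Conversely, if delta > 1/8, then x = 0 + 1/8 satisfies |x - 0| = 1/8 < delta but |f(x) - f(0)| = 2 * 1/8 = 1/4, which is not < 1/4; so no larger delta works.
Hence the largest such delta is 1/8.

1/8


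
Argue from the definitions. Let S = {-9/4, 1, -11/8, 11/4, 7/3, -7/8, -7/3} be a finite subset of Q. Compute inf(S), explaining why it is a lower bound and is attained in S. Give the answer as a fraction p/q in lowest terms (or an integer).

S is finite, so inf(S) = min(S).
Sorted increasing:
-7/3, -9/4, -11/8, -7/8, 1, 7/3, 11/4
The extremum is -7/3.
For every x in S, x >= -7/3. And -7/3 is in S, so it is attained.
Therefore inf(S) = -7/3.

-7/3


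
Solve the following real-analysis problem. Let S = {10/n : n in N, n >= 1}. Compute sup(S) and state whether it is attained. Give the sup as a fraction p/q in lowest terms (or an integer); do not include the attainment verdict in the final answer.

Analysis:
- Values: 10, 5, 10/3, 5/2, ... strictly decreasing.
- The maximum is 10 (n=1); sup = 10 (attained).
- The set is bounded below by 0; 10/n -> 0 so 0 is the greatest lower bound.
- 0 is not in the set, so inf = 0 is not attained.
Conclusion: sup(S) = 10, attained in S.

10


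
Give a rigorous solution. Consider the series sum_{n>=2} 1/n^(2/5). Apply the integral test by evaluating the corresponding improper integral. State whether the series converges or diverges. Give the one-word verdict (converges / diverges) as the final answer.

Let f(x) = x^(-2/5). Then f is positive, continuous, and decreasing on [2, infinity), so the integral test applies.
Compute the improper integral int_{2}^infinity f(x) dx:
  antiderivative F(x) = 5*x^(3/5)/3.
  As x -> infinity, F(x) -> infinity (since p = 2/5 < 1).
  So the integral diverges. By the integral test, the series diverges.

diverges


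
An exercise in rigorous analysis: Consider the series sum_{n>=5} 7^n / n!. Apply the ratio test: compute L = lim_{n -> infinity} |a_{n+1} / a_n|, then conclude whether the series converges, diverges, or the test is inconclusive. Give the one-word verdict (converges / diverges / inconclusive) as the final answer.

Let a_n denote the general term. Form the ratio a_{n+1}/a_n and simplify:
a_{n+1}/a_n = 7/(n + 1)
Take the limit as n -> infinity: L = 0.
Since L = 0 < 1, the ratio test implies the series converges.

converges


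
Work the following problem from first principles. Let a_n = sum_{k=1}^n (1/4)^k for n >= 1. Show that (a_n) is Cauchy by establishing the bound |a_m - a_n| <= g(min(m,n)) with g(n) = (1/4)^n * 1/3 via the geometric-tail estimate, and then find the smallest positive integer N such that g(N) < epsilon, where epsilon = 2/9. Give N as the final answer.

For m > n >= 1: |a_m - a_n| = sum_{k=n+1}^m (1/4)^k < sum_{k=n+1}^infinity (1/4)^k = (1/4)^(n+1) / (1 - 1/4) = (1/4)^n * (1/4) * (4/3) = (1/4)^n * 1/3.
So g(n) = (1/4)^n / 3. Since g(n) -> 0, (a_n) is Cauchy.
Now solve g(N) < 2/9: (1/4)^N / 3 < 2/9 <=> 4^N > 1 / (3 * 2/9) = 3/2.
Check powers of 4: 4^0 = 1 <= 3/2, 4^1 = 4 > 3/2.
So the smallest such N is 1. Check: g(1) = 1/(3 * 4) = 1/12 < 2/9.

1


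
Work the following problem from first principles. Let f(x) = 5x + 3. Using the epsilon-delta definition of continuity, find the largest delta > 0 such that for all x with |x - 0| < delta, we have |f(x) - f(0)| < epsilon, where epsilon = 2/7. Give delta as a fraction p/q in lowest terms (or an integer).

We compute f(0) = 5*(0) + 3 = 3.
|f(x) - f(0)| = |5x + 3 - (3)| = |5(x - 0)| = 5|x - 0|.
We need 5|x - 0| < 2/7, i.e. |x - 0| < 2/7 / 5 = 2/35.
So any delta <= 2/35 works. Conversely, if delta > 2/35, then x = 0 + 2/35 satisfies |x - 0| = 2/35 < delta but |f(x) - f(0)| = 5 * 2/35 = 2/7, which is not < 2/7; so no larger delta works.
Hence the largest such delta is 2/35.

2/35


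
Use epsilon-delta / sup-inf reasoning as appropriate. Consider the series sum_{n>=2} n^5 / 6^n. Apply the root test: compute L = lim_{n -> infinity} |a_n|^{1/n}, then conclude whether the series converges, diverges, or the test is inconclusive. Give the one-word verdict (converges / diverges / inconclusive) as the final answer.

Let a_n denote the general term. Form |a_n|^(1/n) and simplify:
|a_n|^(1/n) = n^(5/n)/6
Take the limit as n -> infinity: L = 1/6.
Since L = 1/6 < 1, the root test implies convergence.

converges


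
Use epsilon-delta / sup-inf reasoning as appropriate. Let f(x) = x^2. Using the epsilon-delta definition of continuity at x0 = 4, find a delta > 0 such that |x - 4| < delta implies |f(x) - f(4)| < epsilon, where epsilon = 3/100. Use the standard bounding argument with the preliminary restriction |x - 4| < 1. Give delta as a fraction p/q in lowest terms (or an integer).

Factor: |x^2 - (4)^2| = |x - 4| * |x + 4|.
Impose |x - 4| < 1 first. Then |x + 4| = |(x - 4) + 2*(4)| <= |x - 4| + 2*|4| < 1 + 8 = 9.
So |x^2 - (4)^2| < delta * 9.
We need delta * 9 <= 3/100, i.e. delta <= 3/100/9 = 1/300.
Since 1/300 < 1, this is tighter than 1; take delta = 1/300.
So delta = 1/300 works.

1/300


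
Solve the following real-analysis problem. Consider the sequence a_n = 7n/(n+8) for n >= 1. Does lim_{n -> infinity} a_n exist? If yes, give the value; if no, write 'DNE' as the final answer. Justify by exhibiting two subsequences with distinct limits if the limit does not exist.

Examine the behaviour of a_n along subsequences.
Even-n subsequence a_{2k} = 7(2k)/(2k+8) -> 7. Odd-n subsequence a_{2k+1} = 7(2k+1)/(2k+9) -> 7. Both tend to 7, which suggests the limit is 7; verify directly.
|a_n - 7| = |7n - 7(n+8)| / (n+8) = 56/(n+8) < 56/n for every n >= 1.
Given epsilon > 0, choose a positive integer N > 56/epsilon. Then for all n >= N, |a_n - 7| < 56/n <= 56/N < epsilon.
So by the definition of the limit, lim a_n exists and equals 7.

7


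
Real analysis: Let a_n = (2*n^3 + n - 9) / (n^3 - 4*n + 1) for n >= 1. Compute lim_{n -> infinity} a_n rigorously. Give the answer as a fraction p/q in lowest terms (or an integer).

Divide numerator and denominator by n^3, the highest power:
numerator / n^3 = 2 + n^(-2) - 9/n^3
denominator / n^3 = 1 - 4/n^2 + n^(-3)
As n -> infinity, all terms of the form c/n^k (k >= 1) tend to 0.
So numerator / n^3 -> 2 and denominator / n^3 -> 1.
Therefore lim a_n = 2.

2


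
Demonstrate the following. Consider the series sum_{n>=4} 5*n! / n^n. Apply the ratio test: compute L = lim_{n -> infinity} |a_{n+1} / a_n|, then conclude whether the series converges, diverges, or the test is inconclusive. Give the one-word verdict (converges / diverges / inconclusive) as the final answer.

Let a_n denote the general term. Form the ratio a_{n+1}/a_n and simplify:
a_{n+1}/a_n = (n/(n + 1))^n
Take the limit as n -> infinity: L = exp(-1).
Since L = exp(-1) < 1, the ratio test implies the series converges.

converges


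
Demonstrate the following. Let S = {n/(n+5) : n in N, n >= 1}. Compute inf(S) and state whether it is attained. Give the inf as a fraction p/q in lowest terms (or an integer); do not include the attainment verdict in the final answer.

Analysis:
- Values: 1/6, 2/7, 3/8, 4/9, ... strictly increasing.
- Minimum is 1/6 (n=1); inf = 1/6 (attained).
- n/(n+5) = 1 - 5/(n+5) -> 1 from below as n -> infinity, and never equals 1.
- So sup = 1 (not attained).
Conclusion: inf(S) = 1/6, attained in S.

1/6


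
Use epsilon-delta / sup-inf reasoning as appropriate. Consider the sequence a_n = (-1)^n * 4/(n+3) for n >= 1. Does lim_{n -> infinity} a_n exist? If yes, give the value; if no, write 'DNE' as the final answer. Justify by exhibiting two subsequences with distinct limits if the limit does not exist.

Examine the behaviour of a_n along subsequences.
Even-n subsequence a_{2k} = 4/(2k+3) -> 0. Odd-n subsequence a_{2k+1} = -4/(2k+4) -> 0. Both tend to 0, which suggests the limit is 0; verify directly.
|a_n - 0| = 4/(n+3) < 4/n for every n >= 1.
Given epsilon > 0, choose a positive integer N > 4/epsilon. Then for all n >= N, |a_n| < 4/n <= 4/N < epsilon.
So by the definition of the limit, lim a_n exists and equals 0.

0


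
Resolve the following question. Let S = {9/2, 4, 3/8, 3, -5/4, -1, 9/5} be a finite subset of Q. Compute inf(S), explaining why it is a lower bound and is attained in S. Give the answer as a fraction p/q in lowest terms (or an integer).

S is finite, so inf(S) = min(S).
Sorted increasing:
-5/4, -1, 3/8, 9/5, 3, 4, 9/2
The extremum is -5/4.
For every x in S, x >= -5/4. And -5/4 is in S, so it is attained.
Therefore inf(S) = -5/4.

-5/4


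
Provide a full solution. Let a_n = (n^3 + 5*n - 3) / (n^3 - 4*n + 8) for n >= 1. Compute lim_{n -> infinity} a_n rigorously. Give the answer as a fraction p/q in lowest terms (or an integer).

Divide numerator and denominator by n^3, the highest power:
numerator / n^3 = 1 + 5/n^2 - 3/n^3
denominator / n^3 = 1 - 4/n^2 + 8/n^3
As n -> infinity, all terms of the form c/n^k (k >= 1) tend to 0.
So numerator / n^3 -> 1 and denominator / n^3 -> 1.
Therefore lim a_n = 1.

1


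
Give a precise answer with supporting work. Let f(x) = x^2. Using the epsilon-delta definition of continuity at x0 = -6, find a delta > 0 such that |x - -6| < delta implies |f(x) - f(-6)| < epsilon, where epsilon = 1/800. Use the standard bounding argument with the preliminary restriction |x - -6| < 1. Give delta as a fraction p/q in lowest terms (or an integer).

Factor: |x^2 - (-6)^2| = |x - -6| * |x + -6|.
Impose |x - -6| < 1 first. Then |x + -6| = |(x - -6) + 2*(-6)| <= |x - -6| + 2*|-6| < 1 + 12 = 13.
So |x^2 - (-6)^2| < delta * 13.
We need delta * 13 <= 1/800, i.e. delta <= 1/800/13 = 1/10400.
Since 1/10400 < 1, this is tighter than 1; take delta = 1/10400.
So delta = 1/10400 works.

1/10400


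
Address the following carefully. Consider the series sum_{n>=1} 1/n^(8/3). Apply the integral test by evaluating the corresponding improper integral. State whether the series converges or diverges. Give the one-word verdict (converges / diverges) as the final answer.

Let f(x) = x^(-8/3). Then f is positive, continuous, and decreasing on [1, infinity), so the integral test applies.
Compute the improper integral int_{1}^infinity f(x) dx:
  antiderivative F(x) = -3/(5*x^(5/3)).
  As x -> infinity, F(x) -> 0 (since p = 8/3 > 1).
  So int = F(infinity) - F(1) = 0 - (-3/5) = 3/5.
  Finite, so by the integral test, the series converges.

converges


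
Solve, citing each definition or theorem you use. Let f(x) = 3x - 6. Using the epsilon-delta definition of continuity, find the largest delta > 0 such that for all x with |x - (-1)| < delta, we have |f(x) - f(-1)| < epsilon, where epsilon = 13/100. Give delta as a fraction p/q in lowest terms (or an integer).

We compute f(-1) = 3*(-1) - 6 = -9.
|f(x) - f(-1)| = |3x - 6 - (-9)| = |3(x - (-1))| = 3|x - (-1)|.
We need 3|x - (-1)| < 13/100, i.e. |x - (-1)| < 13/100 / 3 = 13/300.
So any delta <= 13/300 works. Conversely, if delta > 13/300, then x = -1 + 13/300 satisfies |x - (-1)| = 13/300 < delta but |f(x) - f(-1)| = 3 * 13/300 = 13/100, which is not < 13/100; so no larger delta works.
Hence the largest such delta is 13/300.

13/300


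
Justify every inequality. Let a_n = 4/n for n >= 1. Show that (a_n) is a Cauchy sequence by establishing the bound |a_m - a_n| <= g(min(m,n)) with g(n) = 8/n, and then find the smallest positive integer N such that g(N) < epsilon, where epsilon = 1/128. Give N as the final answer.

For any m, n >= 1, by the triangle inequality:
|a_m - a_n| = |4/m - 4/n| <= 4*1/m + 4*1/n <= 8/min(m,n).
So g(n) = 8/n bounds the Cauchy difference. Since g(n) -> 0, (a_n) is Cauchy.
Now solve g(N) < 1/128: 8/N < 1/128 <=> N > 8 / (1/128) = 1024.
The smallest integer strictly greater than 1024 is N = 1025.
Check: g(1025) = 8/1025 = 8/1025 < 1/128; g(1024) = 1/128 >= 1/128. So N = 1025.

1025


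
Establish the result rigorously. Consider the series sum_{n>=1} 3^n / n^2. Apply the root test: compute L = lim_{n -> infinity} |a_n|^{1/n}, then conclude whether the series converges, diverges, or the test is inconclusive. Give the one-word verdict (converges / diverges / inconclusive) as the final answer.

Let a_n denote the general term. Form |a_n|^(1/n) and simplify:
|a_n|^(1/n) = 3/n^(2/n)
Take the limit as n -> infinity: L = 3.
Since L = 3 > 1, the root test implies divergence.

diverges


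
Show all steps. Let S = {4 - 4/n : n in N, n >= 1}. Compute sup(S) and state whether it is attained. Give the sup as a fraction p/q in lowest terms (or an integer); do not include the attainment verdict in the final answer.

Analysis:
- Values: 0, 2, 8/3, 3, ... strictly increasing.
- Minimum is 0 (n=1); inf = 0 (attained).
- 4 - 4/n -> 4 from below; sup = 4, not attained.
Conclusion: sup(S) = 4, not attained in S.

4


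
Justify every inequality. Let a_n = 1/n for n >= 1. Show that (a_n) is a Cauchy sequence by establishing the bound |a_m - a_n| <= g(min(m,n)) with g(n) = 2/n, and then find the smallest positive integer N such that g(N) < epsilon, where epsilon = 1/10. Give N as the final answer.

For any m, n >= 1, by the triangle inequality:
|a_m - a_n| = |1/m - 1/n| <= 1/m + 1/n <= 2/min(m,n).
So g(n) = 2/n bounds the Cauchy difference. Since g(n) -> 0, (a_n) is Cauchy.
Now solve g(N) < 1/10: 2/N < 1/10 <=> N > 2 / (1/10) = 20.
The smallest integer strictly greater than 20 is N = 21.
Check: g(21) = 2/21 = 2/21 < 1/10; g(20) = 1/10 >= 1/10. So N = 21.

21


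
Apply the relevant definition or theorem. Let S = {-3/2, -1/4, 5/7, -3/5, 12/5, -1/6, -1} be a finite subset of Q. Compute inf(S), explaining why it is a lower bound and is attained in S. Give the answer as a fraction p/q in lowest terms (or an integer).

S is finite, so inf(S) = min(S).
Sorted increasing:
-3/2, -1, -3/5, -1/4, -1/6, 5/7, 12/5
The extremum is -3/2.
For every x in S, x >= -3/2. And -3/2 is in S, so it is attained.
Therefore inf(S) = -3/2.

-3/2


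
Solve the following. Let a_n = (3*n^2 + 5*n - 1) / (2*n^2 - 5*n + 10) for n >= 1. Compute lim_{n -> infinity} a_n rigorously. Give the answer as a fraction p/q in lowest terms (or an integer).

Divide numerator and denominator by n^2, the highest power:
numerator / n^2 = 3 + 5/n - 1/n^2
denominator / n^2 = 2 - 5/n + 10/n^2
As n -> infinity, all terms of the form c/n^k (k >= 1) tend to 0.
So numerator / n^2 -> 3 and denominator / n^2 -> 2.
Therefore lim a_n = 3/2.

3/2


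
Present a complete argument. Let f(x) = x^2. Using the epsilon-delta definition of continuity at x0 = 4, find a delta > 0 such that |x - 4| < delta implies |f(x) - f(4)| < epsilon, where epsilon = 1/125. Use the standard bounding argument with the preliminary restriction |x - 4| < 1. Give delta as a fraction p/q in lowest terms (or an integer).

Factor: |x^2 - (4)^2| = |x - 4| * |x + 4|.
Impose |x - 4| < 1 first. Then |x + 4| = |(x - 4) + 2*(4)| <= |x - 4| + 2*|4| < 1 + 8 = 9.
So |x^2 - (4)^2| < delta * 9.
We need delta * 9 <= 1/125, i.e. delta <= 1/125/9 = 1/1125.
Since 1/1125 < 1, this is tighter than 1; take delta = 1/1125.
So delta = 1/1125 works.

1/1125


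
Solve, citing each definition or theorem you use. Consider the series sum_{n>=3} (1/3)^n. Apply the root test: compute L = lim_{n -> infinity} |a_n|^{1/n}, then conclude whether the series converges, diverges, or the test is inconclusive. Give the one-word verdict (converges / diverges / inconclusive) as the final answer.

Let a_n denote the general term. Form |a_n|^(1/n) and simplify:
|a_n|^(1/n) = 1/3
Take the limit as n -> infinity: L = 1/3.
Since L = 1/3 < 1, the root test implies convergence.

converges


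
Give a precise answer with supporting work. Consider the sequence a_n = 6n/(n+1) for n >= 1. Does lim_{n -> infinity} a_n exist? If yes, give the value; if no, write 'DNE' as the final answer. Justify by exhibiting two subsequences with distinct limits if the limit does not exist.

Examine the behaviour of a_n along subsequences.
Even-n subsequence a_{2k} = 6(2k)/(2k+1) -> 6. Odd-n subsequence a_{2k+1} = 6(2k+1)/(2k+2) -> 6. Both tend to 6, which suggests the limit is 6; verify directly.
|a_n - 6| = |6n - 6(n+1)| / (n+1) = 6/(n+1) < 6/n for every n >= 1.
Given epsilon > 0, choose a positive integer N > 6/epsilon. Then for all n >= N, |a_n - 6| < 6/n <= 6/N < epsilon.
So by the definition of the limit, lim a_n exists and equals 6.

6


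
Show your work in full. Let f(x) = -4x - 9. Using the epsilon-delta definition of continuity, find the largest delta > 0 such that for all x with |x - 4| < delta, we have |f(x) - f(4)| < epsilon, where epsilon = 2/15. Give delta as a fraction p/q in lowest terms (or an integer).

We compute f(4) = -4*(4) - 9 = -25.
|f(x) - f(4)| = |-4x - 9 - (-25)| = |-4(x - 4)| = 4|x - 4|.
We need 4|x - 4| < 2/15, i.e. |x - 4| < 2/15 / 4 = 1/30.
So any delta <= 1/30 works. Conversely, if delta > 1/30, then x = 4 + 1/30 satisfies |x - 4| = 1/30 < delta but |f(x) - f(4)| = 4 * 1/30 = 2/15, which is not < 2/15; so no larger delta works.
Hence the largest such delta is 1/30.

1/30


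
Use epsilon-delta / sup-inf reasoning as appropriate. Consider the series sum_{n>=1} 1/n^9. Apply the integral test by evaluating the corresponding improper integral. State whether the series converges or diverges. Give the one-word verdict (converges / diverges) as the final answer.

Let f(x) = x^(-9). Then f is positive, continuous, and decreasing on [1, infinity), so the integral test applies.
Compute the improper integral int_{1}^infinity f(x) dx:
  antiderivative F(x) = -1/(8*x^8).
  As x -> infinity, F(x) -> 0 (since p = 9 > 1).
  So int = F(infinity) - F(1) = 0 - (-1/8) = 1/8.
  Finite, so by the integral test, the series converges.

converges


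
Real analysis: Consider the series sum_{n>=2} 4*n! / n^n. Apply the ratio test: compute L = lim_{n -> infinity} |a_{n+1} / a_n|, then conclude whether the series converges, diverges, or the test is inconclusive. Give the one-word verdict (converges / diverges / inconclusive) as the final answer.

Let a_n denote the general term. Form the ratio a_{n+1}/a_n and simplify:
a_{n+1}/a_n = (n/(n + 1))^n
Take the limit as n -> infinity: L = exp(-1).
Since L = exp(-1) < 1, the ratio test implies the series converges.

converges


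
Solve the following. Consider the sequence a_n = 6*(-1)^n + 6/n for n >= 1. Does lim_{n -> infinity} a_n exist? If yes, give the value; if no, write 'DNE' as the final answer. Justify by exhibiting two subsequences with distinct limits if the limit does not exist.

Examine the behaviour of a_n along subsequences.
a_{2k} = 6 + 6/(2k) -> 6. a_{2k+1} = -6 + 6/(2k+1) -> -6.
Since these two subsequential limits are 6 and -6, distinct, the full sequence cannot converge (a convergent sequence has all subsequences tending to the same limit). So lim a_n does not exist.

DNE


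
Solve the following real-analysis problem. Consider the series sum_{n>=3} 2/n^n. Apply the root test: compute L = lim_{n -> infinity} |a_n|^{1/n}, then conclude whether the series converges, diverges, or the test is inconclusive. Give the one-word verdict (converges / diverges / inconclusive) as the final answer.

Let a_n denote the general term. Form |a_n|^(1/n) and simplify:
|a_n|^(1/n) = 2^(1/n)/n
Take the limit as n -> infinity: L = 0.
Since L = 0 < 1, the root test implies convergence.

converges


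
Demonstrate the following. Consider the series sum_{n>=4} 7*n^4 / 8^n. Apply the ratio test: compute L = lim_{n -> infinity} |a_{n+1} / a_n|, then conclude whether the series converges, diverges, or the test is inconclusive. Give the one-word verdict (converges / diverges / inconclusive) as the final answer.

Let a_n denote the general term. Form the ratio a_{n+1}/a_n and simplify:
a_{n+1}/a_n = (n + 1)^4/(8*n^4)
Take the limit as n -> infinity: L = 1/8.
Since L = 1/8 < 1, the ratio test implies the series converges.

converges


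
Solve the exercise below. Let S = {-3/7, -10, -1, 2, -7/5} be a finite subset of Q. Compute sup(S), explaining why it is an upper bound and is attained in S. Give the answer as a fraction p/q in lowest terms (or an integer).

S is finite, so sup(S) = max(S).
Sorted decreasing:
2, -3/7, -1, -7/5, -10
The extremum is 2.
For every x in S, x <= 2. And 2 is in S, so it is attained.
Therefore sup(S) = 2.

2


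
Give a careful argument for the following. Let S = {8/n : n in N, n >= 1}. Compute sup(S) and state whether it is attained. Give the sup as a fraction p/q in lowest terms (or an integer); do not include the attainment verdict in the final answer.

Analysis:
- Values: 8, 4, 8/3, 2, ... strictly decreasing.
- The maximum is 8 (n=1); sup = 8 (attained).
- The set is bounded below by 0; 8/n -> 0 so 0 is the greatest lower bound.
- 0 is not in the set, so inf = 0 is not attained.
Conclusion: sup(S) = 8, attained in S.

8


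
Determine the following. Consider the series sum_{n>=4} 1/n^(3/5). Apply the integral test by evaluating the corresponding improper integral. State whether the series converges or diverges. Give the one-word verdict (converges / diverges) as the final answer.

Let f(x) = x^(-3/5). Then f is positive, continuous, and decreasing on [4, infinity), so the integral test applies.
Compute the improper integral int_{4}^infinity f(x) dx:
  antiderivative F(x) = 5*x^(2/5)/2.
  As x -> infinity, F(x) -> infinity (since p = 3/5 < 1).
  So the integral diverges. By the integral test, the series diverges.

diverges


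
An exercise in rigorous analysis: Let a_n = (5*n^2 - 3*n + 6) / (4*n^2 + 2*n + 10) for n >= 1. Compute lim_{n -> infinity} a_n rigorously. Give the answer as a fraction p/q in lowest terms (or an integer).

Divide numerator and denominator by n^2, the highest power:
numerator / n^2 = 5 - 3/n + 6/n^2
denominator / n^2 = 4 + 2/n + 10/n^2
As n -> infinity, all terms of the form c/n^k (k >= 1) tend to 0.
So numerator / n^2 -> 5 and denominator / n^2 -> 4.
Therefore lim a_n = 5/4.

5/4


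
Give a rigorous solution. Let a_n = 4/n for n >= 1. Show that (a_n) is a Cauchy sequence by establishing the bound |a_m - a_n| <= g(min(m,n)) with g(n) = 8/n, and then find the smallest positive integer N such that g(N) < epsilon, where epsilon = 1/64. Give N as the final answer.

For any m, n >= 1, by the triangle inequality:
|a_m - a_n| = |4/m - 4/n| <= 4*1/m + 4*1/n <= 8/min(m,n).
So g(n) = 8/n bounds the Cauchy difference. Since g(n) -> 0, (a_n) is Cauchy.
Now solve g(N) < 1/64: 8/N < 1/64 <=> N > 8 / (1/64) = 512.
The smallest integer strictly greater than 512 is N = 513.
Check: g(513) = 8/513 = 8/513 < 1/64; g(512) = 1/64 >= 1/64. So N = 513.

513


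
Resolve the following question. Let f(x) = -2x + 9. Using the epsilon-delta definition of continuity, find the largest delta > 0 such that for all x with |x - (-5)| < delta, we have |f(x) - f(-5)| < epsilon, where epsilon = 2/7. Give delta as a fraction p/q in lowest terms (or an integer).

We compute f(-5) = -2*(-5) + 9 = 19.
|f(x) - f(-5)| = |-2x + 9 - (19)| = |-2(x - (-5))| = 2|x - (-5)|.
We need 2|x - (-5)| < 2/7, i.e. |x - (-5)| < 2/7 / 2 = 1/7.
So any delta <= 1/7 works. Conversely, if delta > 1/7, then x = -5 + 1/7 satisfies |x - (-5)| = 1/7 < delta but |f(x) - f(-5)| = 2 * 1/7 = 2/7, which is not < 2/7; so no larger delta works.
Hence the largest such delta is 1/7.

1/7


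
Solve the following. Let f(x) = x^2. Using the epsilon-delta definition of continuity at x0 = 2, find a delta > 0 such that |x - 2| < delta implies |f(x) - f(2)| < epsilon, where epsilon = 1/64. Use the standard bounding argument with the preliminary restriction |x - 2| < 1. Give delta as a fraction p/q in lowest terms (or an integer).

Factor: |x^2 - (2)^2| = |x - 2| * |x + 2|.
Impose |x - 2| < 1 first. Then |x + 2| = |(x - 2) + 2*(2)| <= |x - 2| + 2*|2| < 1 + 4 = 5.
So |x^2 - (2)^2| < delta * 5.
We need delta * 5 <= 1/64, i.e. delta <= 1/64/5 = 1/320.
Since 1/320 < 1, this is tighter than 1; take delta = 1/320.
So delta = 1/320 works.

1/320


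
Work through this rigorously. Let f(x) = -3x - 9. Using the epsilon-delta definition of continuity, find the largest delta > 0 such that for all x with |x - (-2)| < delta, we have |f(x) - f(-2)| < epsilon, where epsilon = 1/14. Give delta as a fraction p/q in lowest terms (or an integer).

We compute f(-2) = -3*(-2) - 9 = -3.
|f(x) - f(-2)| = |-3x - 9 - (-3)| = |-3(x - (-2))| = 3|x - (-2)|.
We need 3|x - (-2)| < 1/14, i.e. |x - (-2)| < 1/14 / 3 = 1/42.
So any delta <= 1/42 works. Conversely, if delta > 1/42, then x = -2 + 1/42 satisfies |x - (-2)| = 1/42 < delta but |f(x) - f(-2)| = 3 * 1/42 = 1/14, which is not < 1/14; so no larger delta works.
Hence the largest such delta is 1/42.

1/42


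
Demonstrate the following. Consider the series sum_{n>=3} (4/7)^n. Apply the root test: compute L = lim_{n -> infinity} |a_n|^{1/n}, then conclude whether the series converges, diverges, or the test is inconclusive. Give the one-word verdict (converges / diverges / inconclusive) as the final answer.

Let a_n denote the general term. Form |a_n|^(1/n) and simplify:
|a_n|^(1/n) = 4/7
Take the limit as n -> infinity: L = 4/7.
Since L = 4/7 < 1, the root test implies convergence.

converges


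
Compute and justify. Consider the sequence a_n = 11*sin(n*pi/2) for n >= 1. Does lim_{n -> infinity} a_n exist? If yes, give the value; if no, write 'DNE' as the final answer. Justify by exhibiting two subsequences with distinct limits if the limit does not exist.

Examine the behaviour of a_n along subsequences.
a_{4k+1} = 11*sin(pi/2 + 2k*pi) = 11 -> 11. a_{4k+3} = 11*sin(3pi/2 + 2k*pi) = -11 -> -11.
Since these two subsequential limits are 11 and -11, distinct, the full sequence cannot converge (a convergent sequence has all subsequences tending to the same limit). So lim a_n does not exist.

DNE


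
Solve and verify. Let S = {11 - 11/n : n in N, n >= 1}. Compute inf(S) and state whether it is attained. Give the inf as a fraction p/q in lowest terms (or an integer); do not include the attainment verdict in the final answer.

Analysis:
- Values: 0, 11/2, 22/3, 33/4, ... strictly increasing.
- Minimum is 0 (n=1); inf = 0 (attained).
- 11 - 11/n -> 11 from below; sup = 11, not attained.
Conclusion: inf(S) = 0, attained in S.

0


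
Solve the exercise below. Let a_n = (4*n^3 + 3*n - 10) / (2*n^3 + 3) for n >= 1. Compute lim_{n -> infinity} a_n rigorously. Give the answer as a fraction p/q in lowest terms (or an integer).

Divide numerator and denominator by n^3, the highest power:
numerator / n^3 = 4 + 3/n^2 - 10/n^3
denominator / n^3 = 2 + 3/n^3
As n -> infinity, all terms of the form c/n^k (k >= 1) tend to 0.
So numerator / n^3 -> 4 and denominator / n^3 -> 2.
Therefore lim a_n = 2.

2


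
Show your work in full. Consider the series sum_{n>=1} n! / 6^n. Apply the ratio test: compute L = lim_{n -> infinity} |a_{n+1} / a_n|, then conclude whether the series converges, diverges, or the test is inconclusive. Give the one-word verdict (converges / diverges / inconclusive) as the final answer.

Let a_n denote the general term. Form the ratio a_{n+1}/a_n and simplify:
a_{n+1}/a_n = n/6 + 1/6
Take the limit as n -> infinity: L = infinity.
Since L = infinity > 1 (or L = infinity), the ratio test implies the series diverges.

diverges


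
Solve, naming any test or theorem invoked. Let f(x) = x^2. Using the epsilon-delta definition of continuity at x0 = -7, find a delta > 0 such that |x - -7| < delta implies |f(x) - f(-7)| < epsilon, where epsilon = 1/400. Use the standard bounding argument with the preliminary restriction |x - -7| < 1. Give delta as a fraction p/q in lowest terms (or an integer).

Factor: |x^2 - (-7)^2| = |x - -7| * |x + -7|.
Impose |x - -7| < 1 first. Then |x + -7| = |(x - -7) + 2*(-7)| <= |x - -7| + 2*|-7| < 1 + 14 = 15.
So |x^2 - (-7)^2| < delta * 15.
We need delta * 15 <= 1/400, i.e. delta <= 1/400/15 = 1/6000.
Since 1/6000 < 1, this is tighter than 1; take delta = 1/6000.
So delta = 1/6000 works.

1/6000


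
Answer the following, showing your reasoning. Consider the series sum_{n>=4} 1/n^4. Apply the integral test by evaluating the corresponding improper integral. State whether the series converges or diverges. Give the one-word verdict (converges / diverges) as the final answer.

Let f(x) = x^(-4). Then f is positive, continuous, and decreasing on [4, infinity), so the integral test applies.
Compute the improper integral int_{4}^infinity f(x) dx:
  antiderivative F(x) = -1/(3*x^3).
  As x -> infinity, F(x) -> 0 (since p = 4 > 1).
  So int = F(infinity) - F(4) = 0 - (-1/192) = 1/192.
  Finite, so by the integral test, the series converges.

converges
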